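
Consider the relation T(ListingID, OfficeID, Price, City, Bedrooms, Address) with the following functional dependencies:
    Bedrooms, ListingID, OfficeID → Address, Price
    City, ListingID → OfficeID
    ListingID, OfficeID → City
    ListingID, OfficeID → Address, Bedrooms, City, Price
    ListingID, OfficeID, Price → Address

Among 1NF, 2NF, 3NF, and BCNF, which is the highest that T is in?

BCNF

Candidate keys: {City, ListingID}, {ListingID, OfficeID}. Prime attributes: {City, ListingID, OfficeID}.
The left-hand side of every FD is a superkey, so BCNF is satisfied.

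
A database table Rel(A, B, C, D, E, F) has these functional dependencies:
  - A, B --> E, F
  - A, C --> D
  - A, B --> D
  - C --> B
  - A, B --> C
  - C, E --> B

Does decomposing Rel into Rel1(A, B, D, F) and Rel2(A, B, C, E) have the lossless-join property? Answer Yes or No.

Yes

Common attributes: {A, B}; their closure is {A, B, C, D, E, F}.
Rel1 is contained in that closure, so Rel1 ∩ Rel2 --> Rel1 holds and the join is lossless.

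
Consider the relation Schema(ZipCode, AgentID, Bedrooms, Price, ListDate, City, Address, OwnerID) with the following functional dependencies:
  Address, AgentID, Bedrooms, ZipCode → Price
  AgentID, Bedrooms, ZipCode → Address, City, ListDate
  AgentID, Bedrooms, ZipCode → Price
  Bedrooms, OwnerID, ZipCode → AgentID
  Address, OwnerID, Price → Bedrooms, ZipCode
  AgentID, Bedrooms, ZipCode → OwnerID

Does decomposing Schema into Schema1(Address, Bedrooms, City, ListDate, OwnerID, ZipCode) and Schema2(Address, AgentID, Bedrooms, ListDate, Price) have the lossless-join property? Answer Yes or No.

Common attributes: {Address, Bedrooms, ListDate}; their closure is {Address, Bedrooms, ListDate}.
The closure covers neither Schema1 nor Schema2 entirely; the join is not lossless.

No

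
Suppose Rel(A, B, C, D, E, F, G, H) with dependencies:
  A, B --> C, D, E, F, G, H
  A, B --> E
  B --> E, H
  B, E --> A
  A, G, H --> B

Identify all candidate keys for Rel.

{B}⁺ = {A, B, C, D, E, F, G, H}, which is every attribute, so {B} is a candidate key.
{A, G, H}⁺ = {A, B, C, D, E, F, G, H}, which is every attribute, so {A, G, H} is a candidate key.
Any other superkey properly contains one of these, so there are no further candidate keys.

{A, G, H}, {B}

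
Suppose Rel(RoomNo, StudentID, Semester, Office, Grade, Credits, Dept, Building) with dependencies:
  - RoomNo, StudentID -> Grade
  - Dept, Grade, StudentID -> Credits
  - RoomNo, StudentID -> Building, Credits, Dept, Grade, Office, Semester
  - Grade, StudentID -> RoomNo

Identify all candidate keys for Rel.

{Grade, StudentID}, {RoomNo, StudentID}

Attributes never on any right-hand side: {StudentID} — every candidate key must contain it.
{Grade, StudentID} is a candidate key since {Grade, StudentID}⁺ = {Building, Credits, Dept, Grade, Office, RoomNo, Semester, StudentID} covers every attribute.
{RoomNo, StudentID} is a candidate key since {RoomNo, StudentID}⁺ = {Building, Credits, Dept, Grade, Office, RoomNo, Semester, StudentID} covers every attribute.
These are minimal and exhaustive — every other superkey contains one of them.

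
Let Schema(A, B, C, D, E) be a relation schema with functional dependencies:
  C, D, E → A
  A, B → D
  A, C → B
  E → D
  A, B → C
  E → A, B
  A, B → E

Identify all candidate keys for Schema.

{E} is a candidate key since {E}⁺ = {A, B, C, D, E} covers every attribute.
{A, B} is a candidate key since {A, B}⁺ = {A, B, C, D, E} covers every attribute.
{A, C} is a candidate key since {A, C}⁺ = {A, B, C, D, E} covers every attribute.
No proper subset of any of these is a key, and no other minimal superkey exists.

{A, B}, {A, C}, {E}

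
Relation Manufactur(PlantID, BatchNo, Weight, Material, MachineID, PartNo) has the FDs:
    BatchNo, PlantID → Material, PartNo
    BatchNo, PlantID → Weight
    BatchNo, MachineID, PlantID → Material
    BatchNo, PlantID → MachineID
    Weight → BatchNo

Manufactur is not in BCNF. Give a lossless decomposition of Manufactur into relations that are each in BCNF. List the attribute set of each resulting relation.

{BatchNo, Weight}; {MachineID, Material, PartNo, PlantID, Weight}

Candidate keys of the original relation: {BatchNo, PlantID}, {PlantID, Weight}.
Within {BatchNo, MachineID, Material, PartNo, PlantID, Weight}: {Weight}⁺ ∩ {BatchNo, MachineID, Material, PartNo, PlantID, Weight} = {BatchNo, Weight}, not the whole set, so Weight → BatchNo violates BCNF; decompose into {BatchNo, Weight} and {MachineID, Material, PartNo, PlantID, Weight}.
{BatchNo, Weight} has no BCNF violation.
{MachineID, Material, PartNo, PlantID, Weight} has no BCNF violation.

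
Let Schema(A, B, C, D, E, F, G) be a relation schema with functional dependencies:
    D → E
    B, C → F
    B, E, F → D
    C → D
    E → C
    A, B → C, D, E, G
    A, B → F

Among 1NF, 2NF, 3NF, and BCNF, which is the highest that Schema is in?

Candidate key: {A, B}. Prime attributes: {A, B}.
D → E breaks BCNF: {D}⁺ = {C, D, E}, so {D} is not a superkey.
Because {E} is non-prime and the left side of D → E is not a superkey, the relation is not in 3NF.
Checking every proper subset of each key, none determines a non-prime attribute — 2NF is satisfied.

2NF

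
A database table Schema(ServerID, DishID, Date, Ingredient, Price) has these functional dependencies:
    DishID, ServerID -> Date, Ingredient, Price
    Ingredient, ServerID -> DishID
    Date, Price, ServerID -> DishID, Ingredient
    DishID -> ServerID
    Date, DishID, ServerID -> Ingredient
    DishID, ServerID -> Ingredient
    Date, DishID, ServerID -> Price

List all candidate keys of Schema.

{Date, Price, ServerID}, {DishID}, {Ingredient, ServerID}

{DishID}⁺ = {Date, DishID, Ingredient, Price, ServerID}, which is every attribute, so {DishID} is a candidate key.
{Ingredient, ServerID}⁺ = {Date, DishID, Ingredient, Price, ServerID}, which is every attribute, so {Ingredient, ServerID} is a candidate key.
{Date, Price, ServerID}⁺ = {Date, DishID, Ingredient, Price, ServerID}, which is every attribute, so {Date, Price, ServerID} is a candidate key.
No proper subset of any of these is a key, and no other minimal superkey exists.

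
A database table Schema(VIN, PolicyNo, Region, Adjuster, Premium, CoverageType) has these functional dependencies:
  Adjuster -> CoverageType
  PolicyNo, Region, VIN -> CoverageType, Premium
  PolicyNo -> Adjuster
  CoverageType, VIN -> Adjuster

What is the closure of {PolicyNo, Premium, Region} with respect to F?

Start with {PolicyNo, Premium, Region}.
PolicyNo -> Adjuster applies; add {Adjuster} → now {Adjuster, PolicyNo, Premium, Region}.
Adjuster -> CoverageType applies; add {CoverageType} → now {Adjuster, CoverageType, PolicyNo, Premium, Region}.
No further FD applies.

{Adjuster, CoverageType, PolicyNo, Premium, Region}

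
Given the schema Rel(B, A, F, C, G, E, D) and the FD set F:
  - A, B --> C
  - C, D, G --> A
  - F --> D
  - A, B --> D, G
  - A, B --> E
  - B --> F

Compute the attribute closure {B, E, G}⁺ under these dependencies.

Start with {B, E, G}.
B --> F applies; add {F} → now {B, E, F, G}.
F --> D applies; add {D} → now {B, D, E, F, G}.
No further FD applies.

{B, D, E, F, G}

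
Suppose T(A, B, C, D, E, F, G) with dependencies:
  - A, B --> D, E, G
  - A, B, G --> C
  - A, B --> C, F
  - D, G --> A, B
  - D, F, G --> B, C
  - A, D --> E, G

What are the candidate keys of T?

Closure of {A, B} is {A, B, C, D, E, F, G}, the whole schema; {A, B} is a candidate key.
Closure of {A, D} is {A, B, C, D, E, F, G}, the whole schema; {A, D} is a candidate key.
Closure of {D, G} is {A, B, C, D, E, F, G}, the whole schema; {D, G} is a candidate key.
No proper subset of any of these is a key, and no other minimal superkey exists.

{A, B}, {A, D}, {D, G}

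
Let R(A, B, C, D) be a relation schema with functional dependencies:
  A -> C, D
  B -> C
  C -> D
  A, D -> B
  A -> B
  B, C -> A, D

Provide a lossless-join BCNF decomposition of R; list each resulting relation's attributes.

{A, B, C}; {C, D}

Candidate keys of the original relation: {A}, {B}.
{A, B, C, D}: {C} determines {C, D} here but is not a superkey — split on C -> D, giving {C, D} and {A, B, C}.
{C, D}: every determinant is a superkey — BCNF.
{A, B, C}: every determinant is a superkey — BCNF.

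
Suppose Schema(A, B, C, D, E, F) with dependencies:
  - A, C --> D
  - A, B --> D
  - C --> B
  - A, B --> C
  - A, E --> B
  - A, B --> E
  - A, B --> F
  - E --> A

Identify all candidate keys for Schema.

{A, B}, {A, C}, {E}

{E} is a candidate key since {E}⁺ = {A, B, C, D, E, F} covers every attribute.
{A, B} is a candidate key since {A, B}⁺ = {A, B, C, D, E, F} covers every attribute.
{A, C} is a candidate key since {A, C}⁺ = {A, B, C, D, E, F} covers every attribute.
No proper subset of any of these is a key, and no other minimal superkey exists.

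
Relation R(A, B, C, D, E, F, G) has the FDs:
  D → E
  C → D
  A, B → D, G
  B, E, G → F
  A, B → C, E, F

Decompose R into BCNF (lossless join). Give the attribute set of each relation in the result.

Candidate key of the original relation: {A, B}.
In {A, B, C, D, E, F, G}, {D} is not a superkey ({D}⁺ restricted to this set is {D, E}), so split on D → E into {D, E} and {A, B, C, D, F, G}.
{D, E}: every determinant is a superkey — BCNF.
In {A, B, C, D, F, G}, {C} is not a superkey ({C}⁺ restricted to this set is {C, D}), so split on C → D into {C, D} and {A, B, C, F, G}.
{C, D}: every determinant is a superkey — BCNF.
In {A, B, C, F, G}, {B, C, G} is not a superkey ({B, C, G}⁺ restricted to this set is {B, C, F, G}), so split on B, C, G → F into {B, C, F, G} and {A, B, C, G}.
{B, C, F, G}: every determinant is a superkey — BCNF.
{A, B, C, G}: every determinant is a superkey — BCNF.

{A, B, C, G}; {B, C, F, G}; {C, D}; {D, E}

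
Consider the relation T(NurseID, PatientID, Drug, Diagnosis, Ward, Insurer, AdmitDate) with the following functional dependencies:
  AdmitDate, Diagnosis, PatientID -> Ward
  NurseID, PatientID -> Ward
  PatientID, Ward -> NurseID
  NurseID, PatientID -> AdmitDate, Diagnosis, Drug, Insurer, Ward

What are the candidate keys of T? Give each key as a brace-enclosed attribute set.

Attributes never on any right-hand side: {PatientID} — every candidate key must contain it.
{NurseID, PatientID}⁺ = {AdmitDate, Diagnosis, Drug, Insurer, NurseID, PatientID, Ward}, which is every attribute, so {NurseID, PatientID} is a candidate key.
{PatientID, Ward}⁺ = {AdmitDate, Diagnosis, Drug, Insurer, NurseID, PatientID, Ward}, which is every attribute, so {PatientID, Ward} is a candidate key.
{AdmitDate, Diagnosis, PatientID}⁺ = {AdmitDate, Diagnosis, Drug, Insurer, NurseID, PatientID, Ward}, which is every attribute, so {AdmitDate, Diagnosis, PatientID} is a candidate key.
Any other superkey properly contains one of these, so there are no further candidate keys.

{AdmitDate, Diagnosis, PatientID}, {NurseID, PatientID}, {PatientID, Ward}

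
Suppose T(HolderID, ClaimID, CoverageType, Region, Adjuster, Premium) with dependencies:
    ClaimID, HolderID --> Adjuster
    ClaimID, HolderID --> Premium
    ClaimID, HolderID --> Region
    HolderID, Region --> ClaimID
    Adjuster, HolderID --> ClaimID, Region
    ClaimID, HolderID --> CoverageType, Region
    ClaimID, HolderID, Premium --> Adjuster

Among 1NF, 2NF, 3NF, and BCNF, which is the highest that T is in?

BCNF

Candidate keys: {Adjuster, HolderID}, {ClaimID, HolderID}, {HolderID, Region}. Prime attributes: {Adjuster, ClaimID, HolderID, Region}.
The left-hand side of every FD is a superkey, so BCNF is satisfied.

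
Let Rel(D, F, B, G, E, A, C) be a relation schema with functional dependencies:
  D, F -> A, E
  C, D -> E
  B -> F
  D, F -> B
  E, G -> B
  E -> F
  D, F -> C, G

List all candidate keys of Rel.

Attributes never on any right-hand side: {D} — every candidate key must contain it.
{B, D} is a candidate key since {B, D}⁺ = {A, B, C, D, E, F, G} covers every attribute.
{C, D} is a candidate key since {C, D}⁺ = {A, B, C, D, E, F, G} covers every attribute.
{D, E} is a candidate key since {D, E}⁺ = {A, B, C, D, E, F, G} covers every attribute.
{D, F} is a candidate key since {D, F}⁺ = {A, B, C, D, E, F, G} covers every attribute.
These are minimal and exhaustive — every other superkey contains one of them.

{B, D}, {C, D}, {D, E}, {D, F}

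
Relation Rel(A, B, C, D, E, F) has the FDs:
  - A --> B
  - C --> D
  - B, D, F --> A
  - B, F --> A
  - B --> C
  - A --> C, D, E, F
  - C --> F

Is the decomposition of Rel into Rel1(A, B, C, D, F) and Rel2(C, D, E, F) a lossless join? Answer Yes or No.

The shared attributes are {C, D, F} and {C, D, F}⁺ = {C, D, F}.
Rel1 ⊄ {C, D, F} and Rel2 ⊄ {C, D, F}, so the split is lossy.

No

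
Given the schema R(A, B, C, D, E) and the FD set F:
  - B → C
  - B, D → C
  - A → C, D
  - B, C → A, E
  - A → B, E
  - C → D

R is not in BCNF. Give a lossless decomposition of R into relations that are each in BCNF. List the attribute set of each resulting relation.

Candidate keys of the original relation: {A}, {B}.
Within {A, B, C, D, E}: {C}⁺ ∩ {A, B, C, D, E} = {C, D}, not the whole set, so C → D violates BCNF; decompose into {C, D} and {A, B, C, E}.
{C, D} is in BCNF.
{A, B, C, E} is in BCNF.

{A, B, C, E}; {C, D}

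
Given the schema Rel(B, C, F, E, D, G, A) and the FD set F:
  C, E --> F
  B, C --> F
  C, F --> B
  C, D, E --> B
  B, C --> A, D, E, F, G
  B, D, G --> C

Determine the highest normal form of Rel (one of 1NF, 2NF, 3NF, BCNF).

Candidate keys: {B, C}, {B, D, G}, {C, E}, {C, F}. Prime attributes: {B, C, D, E, F, G}.
The left-hand side of every FD is a superkey, so BCNF is satisfied.

BCNF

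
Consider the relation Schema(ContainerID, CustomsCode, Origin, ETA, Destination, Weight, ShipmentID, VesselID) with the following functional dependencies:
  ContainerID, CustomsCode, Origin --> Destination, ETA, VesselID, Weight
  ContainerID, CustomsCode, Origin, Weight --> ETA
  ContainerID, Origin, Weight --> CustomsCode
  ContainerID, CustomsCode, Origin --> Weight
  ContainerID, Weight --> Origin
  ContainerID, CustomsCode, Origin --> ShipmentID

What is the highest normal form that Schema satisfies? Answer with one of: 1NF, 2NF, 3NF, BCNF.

BCNF

Candidate keys: {ContainerID, CustomsCode, Origin}, {ContainerID, Weight}. Prime attributes: {ContainerID, CustomsCode, Origin, Weight}.
Every FD has a superkey on the left, so the relation is in BCNF.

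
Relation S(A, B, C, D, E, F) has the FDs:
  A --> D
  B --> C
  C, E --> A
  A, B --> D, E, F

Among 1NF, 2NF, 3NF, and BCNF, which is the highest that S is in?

Candidate keys: {A, B}, {B, E}. Prime attributes: {A, B, E}.
A --> D breaks BCNF: {A}⁺ = {A, D}, so {A} is not a superkey.
A --> D has non-prime {D} on the right and a non-superkey on the left, so 3NF fails.
The proper key subset {A} of {A, B} determines non-prime {D}, so the relation is not even in 2NF.

1NF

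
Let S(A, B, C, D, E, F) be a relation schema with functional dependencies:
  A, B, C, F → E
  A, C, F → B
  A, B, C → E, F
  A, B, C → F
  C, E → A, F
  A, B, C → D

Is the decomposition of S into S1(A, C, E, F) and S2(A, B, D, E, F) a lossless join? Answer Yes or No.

The shared attributes are {A, E, F} and {A, E, F}⁺ = {A, E, F}.
The closure covers neither S1 nor S2 entirely; the join is not lossless.

No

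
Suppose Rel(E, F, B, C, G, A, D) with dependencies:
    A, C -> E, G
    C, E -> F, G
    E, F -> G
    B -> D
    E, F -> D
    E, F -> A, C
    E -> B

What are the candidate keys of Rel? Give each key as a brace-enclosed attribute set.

{A, C}⁺ = {A, B, C, D, E, F, G}, which is every attribute, so {A, C} is a candidate key.
{C, E}⁺ = {A, B, C, D, E, F, G}, which is every attribute, so {C, E} is a candidate key.
{E, F}⁺ = {A, B, C, D, E, F, G}, which is every attribute, so {E, F} is a candidate key.
These are minimal and exhaustive — every other superkey contains one of them.

{A, C}, {C, E}, {E, F}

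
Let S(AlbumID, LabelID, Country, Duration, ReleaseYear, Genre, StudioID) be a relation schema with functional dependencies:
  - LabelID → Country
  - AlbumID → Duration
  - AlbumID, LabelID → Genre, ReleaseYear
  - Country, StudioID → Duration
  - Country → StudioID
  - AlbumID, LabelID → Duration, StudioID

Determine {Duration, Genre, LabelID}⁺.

{Country, Duration, Genre, LabelID, StudioID}

Start with {Duration, Genre, LabelID}.
LabelID → Country applies; add {Country} → now {Country, Duration, Genre, LabelID}.
Country → StudioID applies; add {StudioID} → now {Country, Duration, Genre, LabelID, StudioID}.
No further FD applies.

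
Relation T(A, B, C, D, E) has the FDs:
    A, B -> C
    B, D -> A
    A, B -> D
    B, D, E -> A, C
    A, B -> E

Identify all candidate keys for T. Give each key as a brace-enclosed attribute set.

{B} never appears on the right of any FD, so every key must include it.
{A, B}⁺ = {A, B, C, D, E}, which is every attribute, so {A, B} is a candidate key.
{B, D}⁺ = {A, B, C, D, E}, which is every attribute, so {B, D} is a candidate key.
Any other superkey properly contains one of these, so there are no further candidate keys.

{A, B}, {B, D}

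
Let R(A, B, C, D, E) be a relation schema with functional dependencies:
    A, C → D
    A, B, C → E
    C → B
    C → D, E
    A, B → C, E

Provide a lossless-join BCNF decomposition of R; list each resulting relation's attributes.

{A, C}; {B, C, D, E}

Candidate keys of the original relation: {A, B}, {A, C}.
Within {A, B, C, D, E}: {C}⁺ ∩ {A, B, C, D, E} = {B, C, D, E}, not the whole set, so C → B, D, E violates BCNF; decompose into {B, C, D, E} and {A, C}.
{B, C, D, E}: every determinant is a superkey — BCNF.
{A, C}: every determinant is a superkey — BCNF.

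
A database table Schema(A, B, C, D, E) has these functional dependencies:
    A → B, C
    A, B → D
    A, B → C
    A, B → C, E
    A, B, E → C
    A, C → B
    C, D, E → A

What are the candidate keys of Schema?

{A}⁺ = {A, B, C, D, E}, which is every attribute, so {A} is a candidate key.
{C, D, E}⁺ = {A, B, C, D, E}, which is every attribute, so {C, D, E} is a candidate key.
Any other superkey properly contains one of these, so there are no further candidate keys.

{A}, {C, D, E}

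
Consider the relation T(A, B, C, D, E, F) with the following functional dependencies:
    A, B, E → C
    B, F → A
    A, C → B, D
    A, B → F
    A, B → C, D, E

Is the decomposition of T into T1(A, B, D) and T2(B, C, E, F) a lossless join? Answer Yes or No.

No

The shared attributes are {B} and {B}⁺ = {B}.
Neither T1 nor T2 is contained in that closure, so the decomposition is lossy.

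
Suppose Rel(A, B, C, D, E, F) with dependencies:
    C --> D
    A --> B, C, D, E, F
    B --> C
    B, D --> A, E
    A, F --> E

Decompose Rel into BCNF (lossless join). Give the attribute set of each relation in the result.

{A, B, C, E, F}; {C, D}

Candidate keys of the original relation: {A}, {B}.
{A, B, C, D, E, F}: {C} determines {C, D} here but is not a superkey — split on C --> D, giving {C, D} and {A, B, C, E, F}.
{C, D}: every determinant is a superkey — BCNF.
{A, B, C, E, F}: every determinant is a superkey — BCNF.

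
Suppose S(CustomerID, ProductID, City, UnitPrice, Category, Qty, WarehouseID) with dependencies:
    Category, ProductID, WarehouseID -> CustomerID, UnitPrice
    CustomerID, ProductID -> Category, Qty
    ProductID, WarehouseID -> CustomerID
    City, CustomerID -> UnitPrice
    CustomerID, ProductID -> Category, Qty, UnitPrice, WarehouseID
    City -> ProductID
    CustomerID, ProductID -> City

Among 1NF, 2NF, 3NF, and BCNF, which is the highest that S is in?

Candidate keys: {City, CustomerID}, {City, WarehouseID}, {CustomerID, ProductID}, {ProductID, WarehouseID}. Prime attributes: {City, CustomerID, ProductID, WarehouseID}.
City -> ProductID: {City}⁺ = {City, ProductID}, which is not all of the attributes, so the left side is not a superkey — BCNF is violated.
Since {ProductID} ⊆ prime attributes and every other non-superkey FD also has a prime right side, the schema is in 3NF.

3NF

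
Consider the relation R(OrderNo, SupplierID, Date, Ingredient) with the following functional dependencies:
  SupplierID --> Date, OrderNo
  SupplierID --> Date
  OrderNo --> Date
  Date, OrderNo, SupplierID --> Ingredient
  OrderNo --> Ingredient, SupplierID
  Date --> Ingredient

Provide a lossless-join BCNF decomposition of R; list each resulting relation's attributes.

{Date, Ingredient}; {Date, OrderNo, SupplierID}

Candidate keys of the original relation: {OrderNo}, {SupplierID}.
{Date, Ingredient, OrderNo, SupplierID}: {Date} determines {Date, Ingredient} here but is not a superkey — split on Date --> Ingredient, giving {Date, Ingredient} and {Date, OrderNo, SupplierID}.
{Date, Ingredient}: every determinant is a superkey — BCNF.
{Date, OrderNo, SupplierID}: every determinant is a superkey — BCNF.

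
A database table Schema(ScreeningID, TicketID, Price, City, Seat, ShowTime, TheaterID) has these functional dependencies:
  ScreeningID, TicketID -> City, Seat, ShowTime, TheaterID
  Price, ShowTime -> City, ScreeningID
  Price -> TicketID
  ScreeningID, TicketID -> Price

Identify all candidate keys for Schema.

{Price, ScreeningID}, {Price, ShowTime}, {ScreeningID, TicketID}

Closure of {Price, ScreeningID} is {City, Price, ScreeningID, Seat, ShowTime, TheaterID, TicketID}, the whole schema; {Price, ScreeningID} is a candidate key.
Closure of {Price, ShowTime} is {City, Price, ScreeningID, Seat, ShowTime, TheaterID, TicketID}, the whole schema; {Price, ShowTime} is a candidate key.
Closure of {ScreeningID, TicketID} is {City, Price, ScreeningID, Seat, ShowTime, TheaterID, TicketID}, the whole schema; {ScreeningID, TicketID} is a candidate key.
These are minimal and exhaustive — every other superkey contains one of them.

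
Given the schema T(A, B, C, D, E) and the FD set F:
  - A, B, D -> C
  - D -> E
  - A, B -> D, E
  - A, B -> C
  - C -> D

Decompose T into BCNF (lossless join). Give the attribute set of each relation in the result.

Candidate key of the original relation: {A, B}.
{A, B, C, D, E}: {D} determines {D, E} here but is not a superkey — split on D -> E, giving {D, E} and {A, B, C, D}.
{D, E} has no BCNF violation.
{A, B, C, D}: {C} determines {C, D} here but is not a superkey — split on C -> D, giving {C, D} and {A, B, C}.
{C, D} has no BCNF violation.
{A, B, C} has no BCNF violation.

{A, B, C}; {C, D}; {D, E}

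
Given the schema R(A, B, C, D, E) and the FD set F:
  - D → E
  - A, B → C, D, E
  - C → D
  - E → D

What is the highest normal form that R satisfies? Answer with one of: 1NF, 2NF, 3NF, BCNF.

2NF

Candidate key: {A, B}. Prime attributes: {A, B}.
For D → E we have {D}⁺ = {D, E}; {D} is not a superkey, so BCNF fails.
D → E has non-prime {E} on the right and a non-superkey on the left, so 3NF fails.
Checking every proper subset of each key, none determines a non-prime attribute — 2NF is satisfied.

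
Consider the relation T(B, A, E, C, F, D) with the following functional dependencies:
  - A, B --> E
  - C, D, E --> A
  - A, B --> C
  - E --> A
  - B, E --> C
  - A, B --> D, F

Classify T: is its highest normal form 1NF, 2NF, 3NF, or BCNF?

3NF

Candidate keys: {A, B}, {B, E}. Prime attributes: {A, B, E}.
C, D, E --> A: {C, D, E}⁺ = {A, C, D, E}, which is not all of the attributes, so the left side is not a superkey — BCNF is violated.
Since {A} ⊆ prime attributes and every other non-superkey FD also has a prime right side, the schema is in 3NF.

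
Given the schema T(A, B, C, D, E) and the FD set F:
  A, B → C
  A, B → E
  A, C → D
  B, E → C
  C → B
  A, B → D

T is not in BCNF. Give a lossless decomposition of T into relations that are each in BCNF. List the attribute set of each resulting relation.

{A, B, D, E}; {B, C}; {C, E}

Candidate keys of the original relation: {A, B}, {A, C}.
In {A, B, C, D, E}, {B, E} is not a superkey ({B, E}⁺ restricted to this set is {B, C, E}), so split on B, E → C into {B, C, E} and {A, B, D, E}.
In {B, C, E}, {C} is not a superkey ({C}⁺ restricted to this set is {B, C}), so split on C → B into {B, C} and {C, E}.
{B, C}: every determinant is a superkey — BCNF.
{C, E}: every determinant is a superkey — BCNF.
{A, B, D, E}: every determinant is a superkey — BCNF.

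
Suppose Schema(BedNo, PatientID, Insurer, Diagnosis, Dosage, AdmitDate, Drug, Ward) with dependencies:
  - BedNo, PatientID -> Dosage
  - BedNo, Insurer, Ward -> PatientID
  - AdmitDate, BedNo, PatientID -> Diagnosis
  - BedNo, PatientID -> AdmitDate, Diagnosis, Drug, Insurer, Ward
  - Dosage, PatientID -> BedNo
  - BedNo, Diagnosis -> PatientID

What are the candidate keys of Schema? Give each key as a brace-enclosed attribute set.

{BedNo, Diagnosis}, {BedNo, Insurer, Ward}, {BedNo, PatientID}, {Dosage, PatientID}

{BedNo, Diagnosis}⁺ = {AdmitDate, BedNo, Diagnosis, Dosage, Drug, Insurer, PatientID, Ward}, which is every attribute, so {BedNo, Diagnosis} is a candidate key.
{BedNo, PatientID}⁺ = {AdmitDate, BedNo, Diagnosis, Dosage, Drug, Insurer, PatientID, Ward}, which is every attribute, so {BedNo, PatientID} is a candidate key.
{Dosage, PatientID}⁺ = {AdmitDate, BedNo, Diagnosis, Dosage, Drug, Insurer, PatientID, Ward}, which is every attribute, so {Dosage, PatientID} is a candidate key.
{BedNo, Insurer, Ward}⁺ = {AdmitDate, BedNo, Diagnosis, Dosage, Drug, Insurer, PatientID, Ward}, which is every attribute, so {BedNo, Insurer, Ward} is a candidate key.
These are minimal and exhaustive — every other superkey contains one of them.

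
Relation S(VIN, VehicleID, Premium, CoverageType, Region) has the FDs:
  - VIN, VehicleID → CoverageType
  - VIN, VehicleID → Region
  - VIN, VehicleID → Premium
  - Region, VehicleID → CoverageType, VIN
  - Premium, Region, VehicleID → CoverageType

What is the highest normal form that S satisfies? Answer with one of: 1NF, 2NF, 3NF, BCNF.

Candidate keys: {Region, VehicleID}, {VIN, VehicleID}. Prime attributes: {Region, VIN, VehicleID}.
The left-hand side of every FD is a superkey, so BCNF is satisfied.

BCNF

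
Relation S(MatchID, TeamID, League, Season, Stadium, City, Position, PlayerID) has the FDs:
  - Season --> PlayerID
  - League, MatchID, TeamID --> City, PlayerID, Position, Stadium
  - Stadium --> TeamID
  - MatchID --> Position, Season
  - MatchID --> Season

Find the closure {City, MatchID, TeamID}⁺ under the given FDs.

Start with {City, MatchID, TeamID}.
MatchID --> Position, Season applies; add {Position, Season} → now {City, MatchID, Position, Season, TeamID}.
Season --> PlayerID applies; add {PlayerID} → now {City, MatchID, PlayerID, Position, Season, TeamID}.
No further FD applies.

{City, MatchID, PlayerID, Position, Season, TeamID}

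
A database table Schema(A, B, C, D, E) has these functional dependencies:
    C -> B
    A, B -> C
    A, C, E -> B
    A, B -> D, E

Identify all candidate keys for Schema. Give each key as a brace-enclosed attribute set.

{A} never appears on the right of any FD, so every key must include it.
{A, B}⁺ = {A, B, C, D, E} — all of the relation — so {A, B} is a candidate key.
{A, C}⁺ = {A, B, C, D, E} — all of the relation — so {A, C} is a candidate key.
Any other superkey properly contains one of these, so there are no further candidate keys.

{A, B}, {A, C}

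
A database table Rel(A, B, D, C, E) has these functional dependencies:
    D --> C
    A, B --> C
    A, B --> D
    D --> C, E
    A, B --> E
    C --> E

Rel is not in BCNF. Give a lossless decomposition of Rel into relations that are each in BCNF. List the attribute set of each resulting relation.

{A, B, D}; {C, D}; {C, E}

Candidate key of the original relation: {A, B}.
In {A, B, C, D, E}, {D} is not a superkey ({D}⁺ restricted to this set is {C, D, E}), so split on D --> C, E into {C, D, E} and {A, B, D}.
In {C, D, E}, {C} is not a superkey ({C}⁺ restricted to this set is {C, E}), so split on C --> E into {C, E} and {C, D}.
{C, E} is in BCNF.
{C, D} is in BCNF.
{A, B, D} is in BCNF.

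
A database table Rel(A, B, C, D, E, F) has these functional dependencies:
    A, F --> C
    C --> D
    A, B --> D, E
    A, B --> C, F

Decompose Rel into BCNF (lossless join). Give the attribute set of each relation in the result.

Candidate key of the original relation: {A, B}.
In {A, B, C, D, E, F}, {A, F} is not a superkey ({A, F}⁺ restricted to this set is {A, C, D, F}), so split on A, F --> C, D into {A, C, D, F} and {A, B, E, F}.
In {A, C, D, F}, {C} is not a superkey ({C}⁺ restricted to this set is {C, D}), so split on C --> D into {C, D} and {A, C, F}.
{C, D}: every determinant is a superkey — BCNF.
{A, C, F}: every determinant is a superkey — BCNF.
{A, B, E, F}: every determinant is a superkey — BCNF.

{A, B, E, F}; {A, C, F}; {C, D}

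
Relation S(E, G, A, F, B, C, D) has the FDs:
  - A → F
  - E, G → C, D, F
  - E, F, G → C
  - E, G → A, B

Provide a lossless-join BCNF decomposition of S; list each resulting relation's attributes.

{A, B, C, D, E, G}; {A, F}

Candidate key of the original relation: {E, G}.
{A, B, C, D, E, F, G}: {A} determines {A, F} here but is not a superkey — split on A → F, giving {A, F} and {A, B, C, D, E, G}.
{A, F} has no BCNF violation.
{A, B, C, D, E, G} has no BCNF violation.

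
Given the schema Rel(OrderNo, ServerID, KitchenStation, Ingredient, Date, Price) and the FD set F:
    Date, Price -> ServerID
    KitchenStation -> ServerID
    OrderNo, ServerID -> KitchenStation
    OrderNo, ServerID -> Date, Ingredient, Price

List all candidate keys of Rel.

{OrderNo} never appears on the right of any FD, so every key must include it.
{KitchenStation, OrderNo}⁺ = {Date, Ingredient, KitchenStation, OrderNo, Price, ServerID}, which is every attribute, so {KitchenStation, OrderNo} is a candidate key.
{OrderNo, ServerID}⁺ = {Date, Ingredient, KitchenStation, OrderNo, Price, ServerID}, which is every attribute, so {OrderNo, ServerID} is a candidate key.
{Date, OrderNo, Price}⁺ = {Date, Ingredient, KitchenStation, OrderNo, Price, ServerID}, which is every attribute, so {Date, OrderNo, Price} is a candidate key.
No proper subset of any of these is a key, and no other minimal superkey exists.

{Date, OrderNo, Price}, {KitchenStation, OrderNo}, {OrderNo, ServerID}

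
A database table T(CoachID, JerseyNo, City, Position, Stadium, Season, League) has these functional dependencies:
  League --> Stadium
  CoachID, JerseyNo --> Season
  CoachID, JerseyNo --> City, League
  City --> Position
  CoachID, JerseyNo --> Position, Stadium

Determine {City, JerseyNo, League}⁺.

{City, JerseyNo, League, Position, Stadium}

Start with {City, JerseyNo, League}.
League --> Stadium applies; add {Stadium} → now {City, JerseyNo, League, Stadium}.
City --> Position applies; add {Position} → now {City, JerseyNo, League, Position, Stadium}.
No further FD applies.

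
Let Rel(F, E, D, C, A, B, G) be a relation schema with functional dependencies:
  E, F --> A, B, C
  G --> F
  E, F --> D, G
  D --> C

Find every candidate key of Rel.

{E, F}, {E, G}

{E} never appears on the right of any FD, so every key must include it.
Closure of {E, F} is {A, B, C, D, E, F, G}, the whole schema; {E, F} is a candidate key.
Closure of {E, G} is {A, B, C, D, E, F, G}, the whole schema; {E, G} is a candidate key.
No proper subset of any of these is a key, and no other minimal superkey exists.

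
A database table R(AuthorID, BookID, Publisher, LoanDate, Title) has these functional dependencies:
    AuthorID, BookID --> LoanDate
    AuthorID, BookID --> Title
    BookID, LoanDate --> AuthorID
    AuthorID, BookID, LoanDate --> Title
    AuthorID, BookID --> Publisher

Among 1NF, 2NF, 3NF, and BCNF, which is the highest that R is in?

BCNF

Candidate keys: {AuthorID, BookID}, {BookID, LoanDate}. Prime attributes: {AuthorID, BookID, LoanDate}.
Every FD has a superkey on the left, so the relation is in BCNF.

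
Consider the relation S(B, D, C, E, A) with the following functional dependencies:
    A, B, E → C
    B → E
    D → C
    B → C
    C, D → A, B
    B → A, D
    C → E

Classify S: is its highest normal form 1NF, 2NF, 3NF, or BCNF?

2NF

Candidate keys: {B}, {D}. Prime attributes: {B, D}.
C → E: {C}⁺ = {C, E}, which is not all of the attributes, so the left side is not a superkey — BCNF is violated.
C → E determines the non-prime attribute {E} from a non-superkey — 3NF is violated.
With only single-attribute keys there can be no partial dependency, so 2NF holds.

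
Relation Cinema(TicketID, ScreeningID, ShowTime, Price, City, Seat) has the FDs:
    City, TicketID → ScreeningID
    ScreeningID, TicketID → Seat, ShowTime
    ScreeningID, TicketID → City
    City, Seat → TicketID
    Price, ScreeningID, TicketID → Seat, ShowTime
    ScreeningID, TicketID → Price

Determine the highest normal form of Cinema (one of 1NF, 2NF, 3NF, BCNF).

Candidate keys: {City, Seat}, {City, TicketID}, {ScreeningID, TicketID}. Prime attributes: {City, ScreeningID, Seat, TicketID}.
Every FD has a superkey on the left, so the relation is in BCNF.

BCNF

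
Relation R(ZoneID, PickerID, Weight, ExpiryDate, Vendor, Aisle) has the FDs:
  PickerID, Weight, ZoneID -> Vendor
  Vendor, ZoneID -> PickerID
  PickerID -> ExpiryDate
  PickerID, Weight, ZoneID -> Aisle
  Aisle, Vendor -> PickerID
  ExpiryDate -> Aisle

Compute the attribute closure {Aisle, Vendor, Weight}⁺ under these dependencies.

{Aisle, ExpiryDate, PickerID, Vendor, Weight}

Start with {Aisle, Vendor, Weight}.
Aisle, Vendor -> PickerID applies; add {PickerID} → now {Aisle, PickerID, Vendor, Weight}.
PickerID -> ExpiryDate applies; add {ExpiryDate} → now {Aisle, ExpiryDate, PickerID, Vendor, Weight}.
No further FD applies.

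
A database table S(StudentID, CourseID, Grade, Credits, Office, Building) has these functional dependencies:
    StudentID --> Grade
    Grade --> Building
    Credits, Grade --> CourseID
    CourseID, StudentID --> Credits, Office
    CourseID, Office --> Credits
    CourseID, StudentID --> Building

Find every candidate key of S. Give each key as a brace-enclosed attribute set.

{CourseID, StudentID}, {Credits, StudentID}

Attributes never on any right-hand side: {StudentID} — every candidate key must contain it.
{CourseID, StudentID}⁺ = {Building, CourseID, Credits, Grade, Office, StudentID} — all of the relation — so {CourseID, StudentID} is a candidate key.
{Credits, StudentID}⁺ = {Building, CourseID, Credits, Grade, Office, StudentID} — all of the relation — so {Credits, StudentID} is a candidate key.
Any other superkey properly contains one of these, so there are no further candidate keys.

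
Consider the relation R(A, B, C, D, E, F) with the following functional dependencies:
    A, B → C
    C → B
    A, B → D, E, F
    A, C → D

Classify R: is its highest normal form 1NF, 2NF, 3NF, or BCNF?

3NF

Candidate keys: {A, B}, {A, C}. Prime attributes: {A, B, C}.
C → B: {C}⁺ = {B, C}, which is not all of the attributes, so the left side is not a superkey — BCNF is violated.
Since {B} ⊆ prime attributes and every other non-superkey FD also has a prime right side, the schema is in 3NF.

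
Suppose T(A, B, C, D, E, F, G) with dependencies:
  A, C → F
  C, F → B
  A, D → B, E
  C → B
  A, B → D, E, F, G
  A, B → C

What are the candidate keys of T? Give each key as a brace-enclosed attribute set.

{A, B}, {A, C}, {A, D}

{A} never appears on the right of any FD, so every key must include it.
{A, B}⁺ = {A, B, C, D, E, F, G}, which is every attribute, so {A, B} is a candidate key.
{A, C}⁺ = {A, B, C, D, E, F, G}, which is every attribute, so {A, C} is a candidate key.
{A, D}⁺ = {A, B, C, D, E, F, G}, which is every attribute, so {A, D} is a candidate key.
Any other superkey properly contains one of these, so there are no further candidate keys.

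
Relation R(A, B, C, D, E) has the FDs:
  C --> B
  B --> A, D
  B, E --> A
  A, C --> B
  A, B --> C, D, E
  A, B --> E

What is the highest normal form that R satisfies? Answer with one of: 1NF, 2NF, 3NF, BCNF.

BCNF

Candidate keys: {B}, {C}. Prime attributes: {B, C}.
Every FD has a superkey on the left, so the relation is in BCNF.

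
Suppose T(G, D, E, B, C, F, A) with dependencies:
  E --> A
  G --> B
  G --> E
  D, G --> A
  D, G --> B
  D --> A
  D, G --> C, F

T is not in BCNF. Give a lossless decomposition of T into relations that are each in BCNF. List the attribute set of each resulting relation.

Candidate key of the original relation: {D, G}.
{A, B, C, D, E, F, G}: {E} determines {A, E} here but is not a superkey — split on E --> A, giving {A, E} and {B, C, D, E, F, G}.
{A, E} has no BCNF violation.
{B, C, D, E, F, G}: {G} determines {B, E, G} here but is not a superkey — split on G --> B, E, giving {B, E, G} and {C, D, F, G}.
{B, E, G} has no BCNF violation.
{C, D, F, G} has no BCNF violation.

{A, E}; {B, E, G}; {C, D, F, G}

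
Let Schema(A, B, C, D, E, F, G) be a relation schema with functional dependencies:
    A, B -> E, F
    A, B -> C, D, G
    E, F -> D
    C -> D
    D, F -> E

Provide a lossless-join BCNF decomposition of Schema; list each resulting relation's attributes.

Candidate key of the original relation: {A, B}.
In {A, B, C, D, E, F, G}, {E, F} is not a superkey ({E, F}⁺ restricted to this set is {D, E, F}), so split on E, F -> D into {D, E, F} and {A, B, C, E, F, G}.
{D, E, F} has no BCNF violation.
In {A, B, C, E, F, G}, {C, F} is not a superkey ({C, F}⁺ restricted to this set is {C, E, F}), so split on C, F -> E into {C, E, F} and {A, B, C, F, G}.
{C, E, F} has no BCNF violation.
{A, B, C, F, G} has no BCNF violation.

{A, B, C, F, G}; {C, E, F}; {D, E, F}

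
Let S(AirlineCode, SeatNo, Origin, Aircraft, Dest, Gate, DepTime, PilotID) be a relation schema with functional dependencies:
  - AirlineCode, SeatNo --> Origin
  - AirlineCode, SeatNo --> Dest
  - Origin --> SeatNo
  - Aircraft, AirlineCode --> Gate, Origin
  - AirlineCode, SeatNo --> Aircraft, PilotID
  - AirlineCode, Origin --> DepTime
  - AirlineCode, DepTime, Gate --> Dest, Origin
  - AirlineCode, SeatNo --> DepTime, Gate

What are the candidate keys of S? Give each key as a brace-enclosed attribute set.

{Aircraft, AirlineCode}, {AirlineCode, DepTime, Gate}, {AirlineCode, Origin}, {AirlineCode, SeatNo}

Attributes never on any right-hand side: {AirlineCode} — every candidate key must contain it.
Closure of {Aircraft, AirlineCode} is {Aircraft, AirlineCode, DepTime, Dest, Gate, Origin, PilotID, SeatNo}, the whole schema; {Aircraft, AirlineCode} is a candidate key.
Closure of {AirlineCode, Origin} is {Aircraft, AirlineCode, DepTime, Dest, Gate, Origin, PilotID, SeatNo}, the whole schema; {AirlineCode, Origin} is a candidate key.
Closure of {AirlineCode, SeatNo} is {Aircraft, AirlineCode, DepTime, Dest, Gate, Origin, PilotID, SeatNo}, the whole schema; {AirlineCode, SeatNo} is a candidate key.
Closure of {AirlineCode, DepTime, Gate} is {Aircraft, AirlineCode, DepTime, Dest, Gate, Origin, PilotID, SeatNo}, the whole schema; {AirlineCode, DepTime, Gate} is a candidate key.
These are minimal and exhaustive — every other superkey contains one of them.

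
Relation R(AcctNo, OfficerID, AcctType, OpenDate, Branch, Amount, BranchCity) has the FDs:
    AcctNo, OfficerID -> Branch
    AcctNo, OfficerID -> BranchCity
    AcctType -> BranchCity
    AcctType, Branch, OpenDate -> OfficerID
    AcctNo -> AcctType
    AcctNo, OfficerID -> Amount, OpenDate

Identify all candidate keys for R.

{AcctNo, Branch, OpenDate}, {AcctNo, OfficerID}

{AcctNo} never appears on the right of any FD, so every key must include it.
{AcctNo, OfficerID}⁺ = {AcctNo, AcctType, Amount, Branch, BranchCity, OfficerID, OpenDate}, which is every attribute, so {AcctNo, OfficerID} is a candidate key.
{AcctNo, Branch, OpenDate}⁺ = {AcctNo, AcctType, Amount, Branch, BranchCity, OfficerID, OpenDate}, which is every attribute, so {AcctNo, Branch, OpenDate} is a candidate key.
No proper subset of any of these is a key, and no other minimal superkey exists.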